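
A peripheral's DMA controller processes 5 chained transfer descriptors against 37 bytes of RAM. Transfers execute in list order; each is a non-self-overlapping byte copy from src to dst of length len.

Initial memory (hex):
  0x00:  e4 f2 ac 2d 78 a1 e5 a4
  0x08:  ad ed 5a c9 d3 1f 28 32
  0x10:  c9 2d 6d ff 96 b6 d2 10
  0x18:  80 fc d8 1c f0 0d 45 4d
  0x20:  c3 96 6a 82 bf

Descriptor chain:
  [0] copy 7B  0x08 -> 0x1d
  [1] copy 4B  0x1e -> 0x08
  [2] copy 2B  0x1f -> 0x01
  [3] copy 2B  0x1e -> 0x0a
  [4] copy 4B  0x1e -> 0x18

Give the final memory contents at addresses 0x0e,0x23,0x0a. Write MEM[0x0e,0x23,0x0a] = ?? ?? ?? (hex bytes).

D0: mem[0x1d..0x23] <- [ad ed 5a c9 d3 1f 28]
D1: mem[0x08..0x0b] <- [ed 5a c9 d3]
D2: mem[0x01..0x02] <- [5a c9]
D3: mem[0x0a..0x0b] <- [ed 5a]
D4: mem[0x18..0x1b] <- [ed 5a c9 d3]
query mem[0x0e]=0x28, mem[0x23]=0x28, mem[0x0a]=0xed

MEM[0x0e,0x23,0x0a] = 28 28 ed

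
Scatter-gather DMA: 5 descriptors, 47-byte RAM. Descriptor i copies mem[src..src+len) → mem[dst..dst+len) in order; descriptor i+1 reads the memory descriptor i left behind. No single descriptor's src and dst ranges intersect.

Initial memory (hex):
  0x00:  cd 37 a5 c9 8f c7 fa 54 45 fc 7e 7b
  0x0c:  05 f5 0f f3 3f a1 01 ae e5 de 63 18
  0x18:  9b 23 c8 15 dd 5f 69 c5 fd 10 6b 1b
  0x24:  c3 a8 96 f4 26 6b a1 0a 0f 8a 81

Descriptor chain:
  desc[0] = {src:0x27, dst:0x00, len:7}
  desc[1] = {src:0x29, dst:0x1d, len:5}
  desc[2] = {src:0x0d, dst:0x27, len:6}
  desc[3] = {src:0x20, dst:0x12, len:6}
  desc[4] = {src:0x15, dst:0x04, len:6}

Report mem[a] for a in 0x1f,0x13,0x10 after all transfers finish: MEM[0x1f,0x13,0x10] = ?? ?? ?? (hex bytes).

D0: mem[0x00..0x06] <- [f4 26 6b a1 0a 0f 8a]
D1: mem[0x1d..0x21] <- [6b a1 0a 0f 8a]
D2: mem[0x27..0x2c] <- [f5 0f f3 3f a1 01]
D3: mem[0x12..0x17] <- [0f 8a 6b 1b c3 a8]
D4: mem[0x04..0x09] <- [1b c3 a8 9b 23 c8]
query mem[0x1f]=0x0a, mem[0x13]=0x8a, mem[0x10]=0x3f

MEM[0x1f,0x13,0x10] = 0a 8a 3f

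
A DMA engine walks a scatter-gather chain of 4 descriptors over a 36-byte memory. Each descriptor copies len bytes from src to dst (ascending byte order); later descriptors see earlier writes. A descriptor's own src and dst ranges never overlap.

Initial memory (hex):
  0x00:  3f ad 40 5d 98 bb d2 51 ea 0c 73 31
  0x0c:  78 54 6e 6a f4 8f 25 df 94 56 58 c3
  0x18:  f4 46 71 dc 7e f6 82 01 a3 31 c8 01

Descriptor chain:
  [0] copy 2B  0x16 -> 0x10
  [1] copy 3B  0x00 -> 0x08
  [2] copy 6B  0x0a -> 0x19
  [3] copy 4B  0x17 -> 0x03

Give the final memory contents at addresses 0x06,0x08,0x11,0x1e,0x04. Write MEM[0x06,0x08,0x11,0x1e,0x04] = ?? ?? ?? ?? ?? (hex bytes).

MEM[0x06,0x08,0x11,0x1e,0x04] = 31 3f c3 6a f4

[0] 0x16->0x10 len=2 : 58 c3
[1] 0x00->0x08 len=3 : 3f ad 40
[2] 0x0a->0x19 len=6 : 40 31 78 54 6e 6a
[3] 0x17->0x03 len=4 : c3 f4 40 31
query mem[0x06]=0x31, mem[0x08]=0x3f, mem[0x11]=0xc3, mem[0x1e]=0x6a, mem[0x04]=0xf4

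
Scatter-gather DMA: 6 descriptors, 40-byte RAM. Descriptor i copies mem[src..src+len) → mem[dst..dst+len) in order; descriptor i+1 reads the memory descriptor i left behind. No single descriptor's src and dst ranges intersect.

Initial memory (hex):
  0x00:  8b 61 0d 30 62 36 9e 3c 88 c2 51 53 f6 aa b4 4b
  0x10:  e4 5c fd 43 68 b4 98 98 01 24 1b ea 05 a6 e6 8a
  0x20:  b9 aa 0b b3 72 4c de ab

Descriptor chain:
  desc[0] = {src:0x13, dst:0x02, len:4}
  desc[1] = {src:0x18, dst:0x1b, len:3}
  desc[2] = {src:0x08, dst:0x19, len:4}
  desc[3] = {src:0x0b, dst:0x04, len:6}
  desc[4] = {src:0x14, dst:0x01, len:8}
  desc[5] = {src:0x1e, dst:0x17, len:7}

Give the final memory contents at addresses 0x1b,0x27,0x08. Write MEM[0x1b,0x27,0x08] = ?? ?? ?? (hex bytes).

MEM[0x1b,0x27,0x08] = 0b ab 51

D0: mem[0x02..0x05] <- [43 68 b4 98]
D1: mem[0x1b..0x1d] <- [01 24 1b]
D2: mem[0x19..0x1c] <- [88 c2 51 53]
D3: mem[0x04..0x09] <- [53 f6 aa b4 4b e4]
D4: mem[0x01..0x08] <- [68 b4 98 98 01 88 c2 51]
D5: mem[0x17..0x1d] <- [e6 8a b9 aa 0b b3 72]
query mem[0x1b]=0x0b, mem[0x27]=0xab, mem[0x08]=0x51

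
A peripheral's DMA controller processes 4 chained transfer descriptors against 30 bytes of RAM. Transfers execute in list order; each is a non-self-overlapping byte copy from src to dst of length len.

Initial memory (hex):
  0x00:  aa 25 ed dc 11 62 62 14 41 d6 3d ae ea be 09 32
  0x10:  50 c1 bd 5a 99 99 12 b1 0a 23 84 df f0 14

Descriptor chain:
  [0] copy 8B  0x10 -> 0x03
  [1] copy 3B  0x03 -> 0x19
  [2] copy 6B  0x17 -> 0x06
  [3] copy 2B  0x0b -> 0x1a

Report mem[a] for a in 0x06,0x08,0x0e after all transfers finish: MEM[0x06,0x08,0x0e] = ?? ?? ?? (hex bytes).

MEM[0x06,0x08,0x0e] = b1 50 09

D0: mem[0x03..0x0a] <- [50 c1 bd 5a 99 99 12 b1]
D1: mem[0x19..0x1b] <- [50 c1 bd]
D2: mem[0x06..0x0b] <- [b1 0a 50 c1 bd f0]
D3: mem[0x1a..0x1b] <- [f0 ea]
query mem[0x06]=0xb1, mem[0x08]=0x50, mem[0x0e]=0x09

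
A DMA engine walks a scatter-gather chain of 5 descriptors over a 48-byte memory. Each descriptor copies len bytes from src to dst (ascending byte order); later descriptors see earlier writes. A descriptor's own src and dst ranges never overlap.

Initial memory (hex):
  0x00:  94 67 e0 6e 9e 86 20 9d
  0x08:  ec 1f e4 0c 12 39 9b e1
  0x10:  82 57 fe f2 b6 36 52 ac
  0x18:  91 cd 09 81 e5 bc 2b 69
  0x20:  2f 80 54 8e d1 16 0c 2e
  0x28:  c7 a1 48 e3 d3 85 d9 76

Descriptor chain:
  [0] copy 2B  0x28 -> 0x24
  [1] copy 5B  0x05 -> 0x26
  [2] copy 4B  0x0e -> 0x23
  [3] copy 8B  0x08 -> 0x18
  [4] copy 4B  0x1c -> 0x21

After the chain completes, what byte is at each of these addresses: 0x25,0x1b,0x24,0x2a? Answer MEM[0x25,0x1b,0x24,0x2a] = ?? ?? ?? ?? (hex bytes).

[0] 0x28->0x24 len=2 : c7 a1
[1] 0x05->0x26 len=5 : 86 20 9d ec 1f
[2] 0x0e->0x23 len=4 : 9b e1 82 57
[3] 0x08->0x18 len=8 : ec 1f e4 0c 12 39 9b e1
[4] 0x1c->0x21 len=4 : 12 39 9b e1
query mem[0x25]=0x82, mem[0x1b]=0x0c, mem[0x24]=0xe1, mem[0x2a]=0x1f

MEM[0x25,0x1b,0x24,0x2a] = 82 0c e1 1f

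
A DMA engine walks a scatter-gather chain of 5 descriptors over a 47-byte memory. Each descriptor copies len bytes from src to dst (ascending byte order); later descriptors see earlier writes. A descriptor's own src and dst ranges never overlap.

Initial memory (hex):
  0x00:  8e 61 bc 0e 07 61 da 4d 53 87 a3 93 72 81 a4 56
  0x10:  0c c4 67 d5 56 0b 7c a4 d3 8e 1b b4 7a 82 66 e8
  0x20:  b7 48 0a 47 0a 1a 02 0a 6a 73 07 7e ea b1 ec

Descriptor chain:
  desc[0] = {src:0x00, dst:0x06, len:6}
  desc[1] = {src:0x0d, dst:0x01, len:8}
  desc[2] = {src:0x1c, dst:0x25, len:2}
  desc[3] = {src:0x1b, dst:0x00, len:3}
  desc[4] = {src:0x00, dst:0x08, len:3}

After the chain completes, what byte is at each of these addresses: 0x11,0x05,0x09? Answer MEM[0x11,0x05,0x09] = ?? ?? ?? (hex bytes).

MEM[0x11,0x05,0x09] = c4 c4 7a

#0 dst[0x06+6] := {0x8e,0x61,0xbc,0x0e,0x07,0x61}
#1 dst[0x01+8] := {0x81,0xa4,0x56,0x0c,0xc4,0x67,0xd5,0x56}
#2 dst[0x25+2] := {0x7a,0x82}
#3 dst[0x00+3] := {0xb4,0x7a,0x82}
#4 dst[0x08+3] := {0xb4,0x7a,0x82}
query mem[0x11]=0xc4, mem[0x05]=0xc4, mem[0x09]=0x7a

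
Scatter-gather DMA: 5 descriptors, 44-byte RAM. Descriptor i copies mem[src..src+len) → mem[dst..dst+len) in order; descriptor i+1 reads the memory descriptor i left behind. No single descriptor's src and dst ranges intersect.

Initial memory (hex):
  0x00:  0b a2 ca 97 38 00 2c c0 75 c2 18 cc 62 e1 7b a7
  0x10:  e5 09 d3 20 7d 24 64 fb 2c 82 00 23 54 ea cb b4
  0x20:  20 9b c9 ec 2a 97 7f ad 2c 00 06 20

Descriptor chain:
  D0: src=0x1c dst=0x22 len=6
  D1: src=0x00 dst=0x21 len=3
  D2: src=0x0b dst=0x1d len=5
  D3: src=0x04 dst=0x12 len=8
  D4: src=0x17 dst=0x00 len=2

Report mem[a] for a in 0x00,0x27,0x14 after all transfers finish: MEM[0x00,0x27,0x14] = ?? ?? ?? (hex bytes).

[0] 0x1c->0x22 len=6 : 54 ea cb b4 20 9b
[1] 0x00->0x21 len=3 : 0b a2 ca
[2] 0x0b->0x1d len=5 : cc 62 e1 7b a7
[3] 0x04->0x12 len=8 : 38 00 2c c0 75 c2 18 cc
[4] 0x17->0x00 len=2 : c2 18
query mem[0x00]=0xc2, mem[0x27]=0x9b, mem[0x14]=0x2c

MEM[0x00,0x27,0x14] = c2 9b 2c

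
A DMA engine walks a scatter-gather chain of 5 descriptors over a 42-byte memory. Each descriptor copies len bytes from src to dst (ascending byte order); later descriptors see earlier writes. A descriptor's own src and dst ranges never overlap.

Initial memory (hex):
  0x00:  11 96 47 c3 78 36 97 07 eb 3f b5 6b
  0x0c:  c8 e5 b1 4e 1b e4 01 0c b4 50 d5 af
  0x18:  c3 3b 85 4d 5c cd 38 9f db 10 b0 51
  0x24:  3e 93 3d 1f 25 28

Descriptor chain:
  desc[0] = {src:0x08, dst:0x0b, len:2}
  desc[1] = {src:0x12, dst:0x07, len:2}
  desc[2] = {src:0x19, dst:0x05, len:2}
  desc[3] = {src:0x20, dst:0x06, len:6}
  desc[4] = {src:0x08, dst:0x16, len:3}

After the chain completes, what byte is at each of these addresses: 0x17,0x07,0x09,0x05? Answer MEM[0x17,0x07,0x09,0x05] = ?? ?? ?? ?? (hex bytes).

D0: mem[0x0b..0x0c] <- [eb 3f]
D1: mem[0x07..0x08] <- [01 0c]
D2: mem[0x05..0x06] <- [3b 85]
D3: mem[0x06..0x0b] <- [db 10 b0 51 3e 93]
D4: mem[0x16..0x18] <- [b0 51 3e]
query mem[0x17]=0x51, mem[0x07]=0x10, mem[0x09]=0x51, mem[0x05]=0x3b

MEM[0x17,0x07,0x09,0x05] = 51 10 51 3b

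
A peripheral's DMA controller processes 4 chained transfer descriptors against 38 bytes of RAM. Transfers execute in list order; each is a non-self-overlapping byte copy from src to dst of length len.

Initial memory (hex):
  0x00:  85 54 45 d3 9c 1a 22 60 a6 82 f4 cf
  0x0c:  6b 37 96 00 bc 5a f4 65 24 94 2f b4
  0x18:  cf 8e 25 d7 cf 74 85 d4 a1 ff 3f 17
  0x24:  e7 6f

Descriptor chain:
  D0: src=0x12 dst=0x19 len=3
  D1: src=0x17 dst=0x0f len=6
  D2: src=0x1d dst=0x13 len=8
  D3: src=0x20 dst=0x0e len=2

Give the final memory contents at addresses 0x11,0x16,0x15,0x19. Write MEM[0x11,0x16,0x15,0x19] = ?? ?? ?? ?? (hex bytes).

  after D0: wrote 3B at 0x19 = f46524
  after D1: wrote 6B at 0x0f = b4cff46524cf
  after D2: wrote 8B at 0x13 = 7485d4a1ff3f17e7
  after D3: wrote 2B at 0x0e = a1ff
query mem[0x11]=0xf4, mem[0x16]=0xa1, mem[0x15]=0xd4, mem[0x19]=0x17

MEM[0x11,0x16,0x15,0x19] = f4 a1 d4 17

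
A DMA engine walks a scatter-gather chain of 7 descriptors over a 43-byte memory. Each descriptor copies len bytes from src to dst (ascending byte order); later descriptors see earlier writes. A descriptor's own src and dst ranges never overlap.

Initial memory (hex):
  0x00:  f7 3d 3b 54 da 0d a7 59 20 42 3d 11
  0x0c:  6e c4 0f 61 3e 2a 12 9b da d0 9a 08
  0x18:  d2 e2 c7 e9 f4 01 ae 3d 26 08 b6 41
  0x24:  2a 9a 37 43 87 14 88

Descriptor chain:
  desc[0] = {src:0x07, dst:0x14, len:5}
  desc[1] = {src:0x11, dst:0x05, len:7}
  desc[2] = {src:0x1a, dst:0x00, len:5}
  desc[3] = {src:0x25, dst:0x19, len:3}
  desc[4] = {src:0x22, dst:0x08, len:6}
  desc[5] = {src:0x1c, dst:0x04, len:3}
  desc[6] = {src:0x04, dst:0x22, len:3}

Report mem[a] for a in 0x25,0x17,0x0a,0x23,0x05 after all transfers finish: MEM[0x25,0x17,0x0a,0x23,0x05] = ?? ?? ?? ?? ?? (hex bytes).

MEM[0x25,0x17,0x0a,0x23,0x05] = 9a 3d 2a 01 01

  after D0: wrote 5B at 0x14 = 5920423d11
  after D1: wrote 7B at 0x05 = 2a129b5920423d
  after D2: wrote 5B at 0x00 = c7e9f401ae
  after D3: wrote 3B at 0x19 = 9a3743
  after D4: wrote 6B at 0x08 = b6412a9a3743
  after D5: wrote 3B at 0x04 = f401ae
  after D6: wrote 3B at 0x22 = f401ae
query mem[0x25]=0x9a, mem[0x17]=0x3d, mem[0x0a]=0x2a, mem[0x23]=0x01, mem[0x05]=0x01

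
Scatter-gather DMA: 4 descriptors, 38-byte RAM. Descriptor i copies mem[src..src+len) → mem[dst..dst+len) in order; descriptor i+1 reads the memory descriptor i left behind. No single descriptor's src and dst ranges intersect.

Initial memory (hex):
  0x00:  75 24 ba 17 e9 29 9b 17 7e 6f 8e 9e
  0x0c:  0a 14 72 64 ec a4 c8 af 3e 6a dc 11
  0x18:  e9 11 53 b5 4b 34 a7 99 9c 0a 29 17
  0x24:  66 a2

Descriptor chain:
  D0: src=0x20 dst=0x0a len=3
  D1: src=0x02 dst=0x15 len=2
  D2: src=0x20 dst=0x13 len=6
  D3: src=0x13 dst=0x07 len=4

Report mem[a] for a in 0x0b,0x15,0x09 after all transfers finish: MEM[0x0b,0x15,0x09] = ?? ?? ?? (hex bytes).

MEM[0x0b,0x15,0x09] = 0a 29 29

#0 dst[0x0a+3] := {0x9c,0x0a,0x29}
#1 dst[0x15+2] := {0xba,0x17}
#2 dst[0x13+6] := {0x9c,0x0a,0x29,0x17,0x66,0xa2}
#3 dst[0x07+4] := {0x9c,0x0a,0x29,0x17}
query mem[0x0b]=0x0a, mem[0x15]=0x29, mem[0x09]=0x29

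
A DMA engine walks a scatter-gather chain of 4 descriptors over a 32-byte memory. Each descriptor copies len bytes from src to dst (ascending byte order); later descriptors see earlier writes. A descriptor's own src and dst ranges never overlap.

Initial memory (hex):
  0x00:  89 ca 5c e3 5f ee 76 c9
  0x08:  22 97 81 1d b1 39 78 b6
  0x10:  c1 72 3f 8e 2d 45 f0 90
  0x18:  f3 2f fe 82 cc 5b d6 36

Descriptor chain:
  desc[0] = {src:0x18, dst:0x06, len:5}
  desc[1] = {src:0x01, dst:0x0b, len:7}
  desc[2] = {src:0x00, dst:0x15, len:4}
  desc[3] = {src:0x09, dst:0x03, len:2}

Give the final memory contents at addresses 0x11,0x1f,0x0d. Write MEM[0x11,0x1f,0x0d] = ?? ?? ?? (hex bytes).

D0: mem[0x06..0x0a] <- [f3 2f fe 82 cc]
D1: mem[0x0b..0x11] <- [ca 5c e3 5f ee f3 2f]
D2: mem[0x15..0x18] <- [89 ca 5c e3]
D3: mem[0x03..0x04] <- [82 cc]
query mem[0x11]=0x2f, mem[0x1f]=0x36, mem[0x0d]=0xe3

MEM[0x11,0x1f,0x0d] = 2f 36 e3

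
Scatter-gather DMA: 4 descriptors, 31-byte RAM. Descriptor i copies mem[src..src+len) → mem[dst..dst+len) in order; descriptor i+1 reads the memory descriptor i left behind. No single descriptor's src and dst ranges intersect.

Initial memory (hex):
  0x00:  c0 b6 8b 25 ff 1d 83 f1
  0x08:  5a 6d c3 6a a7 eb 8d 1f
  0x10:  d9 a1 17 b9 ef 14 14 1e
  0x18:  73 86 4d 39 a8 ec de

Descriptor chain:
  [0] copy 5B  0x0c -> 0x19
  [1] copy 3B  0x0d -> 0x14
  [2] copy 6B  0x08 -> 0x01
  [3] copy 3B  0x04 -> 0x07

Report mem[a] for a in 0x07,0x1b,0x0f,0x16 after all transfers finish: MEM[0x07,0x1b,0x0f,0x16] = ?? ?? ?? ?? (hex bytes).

MEM[0x07,0x1b,0x0f,0x16] = 6a 8d 1f 1f

D0: mem[0x19..0x1d] <- [a7 eb 8d 1f d9]
D1: mem[0x14..0x16] <- [eb 8d 1f]
D2: mem[0x01..0x06] <- [5a 6d c3 6a a7 eb]
D3: mem[0x07..0x09] <- [6a a7 eb]
query mem[0x07]=0x6a, mem[0x1b]=0x8d, mem[0x0f]=0x1f, mem[0x16]=0x1f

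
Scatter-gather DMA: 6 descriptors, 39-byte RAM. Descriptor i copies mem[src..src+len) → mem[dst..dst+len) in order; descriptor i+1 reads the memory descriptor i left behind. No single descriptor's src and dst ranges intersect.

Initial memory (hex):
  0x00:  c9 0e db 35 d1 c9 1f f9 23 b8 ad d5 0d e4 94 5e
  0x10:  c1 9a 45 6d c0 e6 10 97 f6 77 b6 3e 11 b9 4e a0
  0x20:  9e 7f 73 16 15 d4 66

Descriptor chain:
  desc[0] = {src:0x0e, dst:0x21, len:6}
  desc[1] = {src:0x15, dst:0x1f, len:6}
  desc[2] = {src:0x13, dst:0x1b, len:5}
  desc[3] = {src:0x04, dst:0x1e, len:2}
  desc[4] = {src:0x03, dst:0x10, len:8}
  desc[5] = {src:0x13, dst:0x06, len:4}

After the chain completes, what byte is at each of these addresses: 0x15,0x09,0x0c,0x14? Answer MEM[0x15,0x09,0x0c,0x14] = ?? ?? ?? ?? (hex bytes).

MEM[0x15,0x09,0x0c,0x14] = 23 b8 0d f9

  after D0: wrote 6B at 0x21 = 945ec19a456d
  after D1: wrote 6B at 0x1f = e61097f677b6
  after D2: wrote 5B at 0x1b = 6dc0e61097
  after D3: wrote 2B at 0x1e = d1c9
  after D4: wrote 8B at 0x10 = 35d1c91ff923b8ad
  after D5: wrote 4B at 0x06 = 1ff923b8
query mem[0x15]=0x23, mem[0x09]=0xb8, mem[0x0c]=0x0d, mem[0x14]=0xf9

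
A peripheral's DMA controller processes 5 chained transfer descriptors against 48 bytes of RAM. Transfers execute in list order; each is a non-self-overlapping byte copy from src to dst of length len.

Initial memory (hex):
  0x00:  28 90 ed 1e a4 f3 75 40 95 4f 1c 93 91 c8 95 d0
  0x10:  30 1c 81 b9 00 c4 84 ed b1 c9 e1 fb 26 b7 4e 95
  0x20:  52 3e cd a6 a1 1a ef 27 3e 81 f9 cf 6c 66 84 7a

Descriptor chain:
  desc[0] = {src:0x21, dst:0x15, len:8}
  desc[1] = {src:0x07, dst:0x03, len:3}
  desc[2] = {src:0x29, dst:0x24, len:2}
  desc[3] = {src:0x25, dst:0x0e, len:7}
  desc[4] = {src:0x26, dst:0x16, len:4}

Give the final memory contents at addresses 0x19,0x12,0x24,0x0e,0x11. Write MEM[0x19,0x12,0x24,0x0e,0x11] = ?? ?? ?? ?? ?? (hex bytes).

MEM[0x19,0x12,0x24,0x0e,0x11] = 81 81 81 f9 3e

#0 dst[0x15+8] := {0x3e,0xcd,0xa6,0xa1,0x1a,0xef,0x27,0x3e}
#1 dst[0x03+3] := {0x40,0x95,0x4f}
#2 dst[0x24+2] := {0x81,0xf9}
#3 dst[0x0e+7] := {0xf9,0xef,0x27,0x3e,0x81,0xf9,0xcf}
#4 dst[0x16+4] := {0xef,0x27,0x3e,0x81}
query mem[0x19]=0x81, mem[0x12]=0x81, mem[0x24]=0x81, mem[0x0e]=0xf9, mem[0x11]=0x3e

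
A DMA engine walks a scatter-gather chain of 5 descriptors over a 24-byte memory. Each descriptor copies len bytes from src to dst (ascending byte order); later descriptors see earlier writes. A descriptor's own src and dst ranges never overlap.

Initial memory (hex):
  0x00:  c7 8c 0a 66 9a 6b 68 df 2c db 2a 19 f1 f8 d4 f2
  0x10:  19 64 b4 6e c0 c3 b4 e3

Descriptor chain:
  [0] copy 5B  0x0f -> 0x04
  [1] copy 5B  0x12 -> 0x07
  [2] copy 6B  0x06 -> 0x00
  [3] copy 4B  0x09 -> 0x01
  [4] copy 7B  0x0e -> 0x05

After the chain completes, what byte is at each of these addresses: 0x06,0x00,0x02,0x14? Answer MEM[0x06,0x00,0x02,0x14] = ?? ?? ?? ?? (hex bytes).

MEM[0x06,0x00,0x02,0x14] = f2 64 c3 c0

#0 dst[0x04+5] := {0xf2,0x19,0x64,0xb4,0x6e}
#1 dst[0x07+5] := {0xb4,0x6e,0xc0,0xc3,0xb4}
#2 dst[0x00+6] := {0x64,0xb4,0x6e,0xc0,0xc3,0xb4}
#3 dst[0x01+4] := {0xc0,0xc3,0xb4,0xf1}
#4 dst[0x05+7] := {0xd4,0xf2,0x19,0x64,0xb4,0x6e,0xc0}
query mem[0x06]=0xf2, mem[0x00]=0x64, mem[0x02]=0xc3, mem[0x14]=0xc0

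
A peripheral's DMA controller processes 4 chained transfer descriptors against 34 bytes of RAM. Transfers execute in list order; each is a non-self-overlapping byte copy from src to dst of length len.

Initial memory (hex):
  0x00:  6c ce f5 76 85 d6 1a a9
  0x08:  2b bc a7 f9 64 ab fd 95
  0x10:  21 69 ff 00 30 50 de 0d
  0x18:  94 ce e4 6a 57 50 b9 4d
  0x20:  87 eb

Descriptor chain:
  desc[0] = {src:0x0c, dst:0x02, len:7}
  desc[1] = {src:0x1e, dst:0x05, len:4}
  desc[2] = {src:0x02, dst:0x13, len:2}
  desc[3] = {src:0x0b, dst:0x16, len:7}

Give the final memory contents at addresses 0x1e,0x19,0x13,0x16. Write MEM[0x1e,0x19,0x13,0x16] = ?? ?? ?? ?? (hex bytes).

MEM[0x1e,0x19,0x13,0x16] = b9 fd 64 f9

#0 dst[0x02+7] := {0x64,0xab,0xfd,0x95,0x21,0x69,0xff}
#1 dst[0x05+4] := {0xb9,0x4d,0x87,0xeb}
#2 dst[0x13+2] := {0x64,0xab}
#3 dst[0x16+7] := {0xf9,0x64,0xab,0xfd,0x95,0x21,0x69}
query mem[0x1e]=0xb9, mem[0x19]=0xfd, mem[0x13]=0x64, mem[0x16]=0xf9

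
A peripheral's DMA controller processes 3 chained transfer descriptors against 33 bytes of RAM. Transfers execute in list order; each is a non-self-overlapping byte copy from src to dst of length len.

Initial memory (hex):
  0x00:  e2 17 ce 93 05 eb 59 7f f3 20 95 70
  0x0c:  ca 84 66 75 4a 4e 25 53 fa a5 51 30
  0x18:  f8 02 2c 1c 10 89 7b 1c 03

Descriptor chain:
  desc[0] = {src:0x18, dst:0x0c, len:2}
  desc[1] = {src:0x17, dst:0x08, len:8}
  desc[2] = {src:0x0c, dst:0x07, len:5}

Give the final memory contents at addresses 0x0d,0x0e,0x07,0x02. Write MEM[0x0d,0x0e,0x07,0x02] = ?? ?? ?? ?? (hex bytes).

MEM[0x0d,0x0e,0x07,0x02] = 10 89 1c ce

[0] 0x18->0x0c len=2 : f8 02
[1] 0x17->0x08 len=8 : 30 f8 02 2c 1c 10 89 7b
[2] 0x0c->0x07 len=5 : 1c 10 89 7b 4a
query mem[0x0d]=0x10, mem[0x0e]=0x89, mem[0x07]=0x1c, mem[0x02]=0xce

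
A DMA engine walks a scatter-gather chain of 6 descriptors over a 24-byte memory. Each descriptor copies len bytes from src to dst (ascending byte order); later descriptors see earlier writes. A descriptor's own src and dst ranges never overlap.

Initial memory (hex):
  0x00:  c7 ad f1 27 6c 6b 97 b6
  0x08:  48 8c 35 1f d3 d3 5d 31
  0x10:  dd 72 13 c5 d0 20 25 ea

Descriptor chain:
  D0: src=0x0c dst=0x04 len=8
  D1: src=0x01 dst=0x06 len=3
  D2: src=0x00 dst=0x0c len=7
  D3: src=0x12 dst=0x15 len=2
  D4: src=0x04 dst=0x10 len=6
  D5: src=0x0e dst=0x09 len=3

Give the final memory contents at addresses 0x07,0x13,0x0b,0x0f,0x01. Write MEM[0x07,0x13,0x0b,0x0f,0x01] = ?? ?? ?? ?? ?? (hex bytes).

MEM[0x07,0x13,0x0b,0x0f,0x01] = f1 f1 d3 27 ad

D0: mem[0x04..0x0b] <- [d3 d3 5d 31 dd 72 13 c5]
D1: mem[0x06..0x08] <- [ad f1 27]
D2: mem[0x0c..0x12] <- [c7 ad f1 27 d3 d3 ad]
D3: mem[0x15..0x16] <- [ad c5]
D4: mem[0x10..0x15] <- [d3 d3 ad f1 27 72]
D5: mem[0x09..0x0b] <- [f1 27 d3]
query mem[0x07]=0xf1, mem[0x13]=0xf1, mem[0x0b]=0xd3, mem[0x0f]=0x27, mem[0x01]=0xad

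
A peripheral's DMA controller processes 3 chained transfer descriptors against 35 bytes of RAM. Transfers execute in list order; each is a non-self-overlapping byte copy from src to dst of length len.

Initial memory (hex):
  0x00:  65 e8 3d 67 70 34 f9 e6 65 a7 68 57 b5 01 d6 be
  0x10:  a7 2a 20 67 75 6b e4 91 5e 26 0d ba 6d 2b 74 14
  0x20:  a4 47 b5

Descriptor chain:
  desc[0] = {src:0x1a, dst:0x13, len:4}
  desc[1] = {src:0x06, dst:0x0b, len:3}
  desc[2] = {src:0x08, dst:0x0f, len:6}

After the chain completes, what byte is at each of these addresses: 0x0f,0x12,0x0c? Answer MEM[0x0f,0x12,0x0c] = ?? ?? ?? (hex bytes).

  after D0: wrote 4B at 0x13 = 0dba6d2b
  after D1: wrote 3B at 0x0b = f9e665
  after D2: wrote 6B at 0x0f = 65a768f9e665
query mem[0x0f]=0x65, mem[0x12]=0xf9, mem[0x0c]=0xe6

MEM[0x0f,0x12,0x0c] = 65 f9 e6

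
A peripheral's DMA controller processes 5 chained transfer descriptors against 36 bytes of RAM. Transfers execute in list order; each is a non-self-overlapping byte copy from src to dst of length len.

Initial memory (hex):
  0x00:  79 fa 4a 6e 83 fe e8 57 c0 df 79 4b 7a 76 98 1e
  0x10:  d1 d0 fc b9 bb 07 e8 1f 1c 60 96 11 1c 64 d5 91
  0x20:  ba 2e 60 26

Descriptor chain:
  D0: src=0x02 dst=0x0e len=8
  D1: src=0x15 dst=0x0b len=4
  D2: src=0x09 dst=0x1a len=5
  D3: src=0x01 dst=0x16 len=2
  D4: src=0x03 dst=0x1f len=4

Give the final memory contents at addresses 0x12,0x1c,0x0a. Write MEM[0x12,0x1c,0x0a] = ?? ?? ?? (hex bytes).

MEM[0x12,0x1c,0x0a] = e8 df 79

#0 dst[0x0e+8] := {0x4a,0x6e,0x83,0xfe,0xe8,0x57,0xc0,0xdf}
#1 dst[0x0b+4] := {0xdf,0xe8,0x1f,0x1c}
#2 dst[0x1a+5] := {0xdf,0x79,0xdf,0xe8,0x1f}
#3 dst[0x16+2] := {0xfa,0x4a}
#4 dst[0x1f+4] := {0x6e,0x83,0xfe,0xe8}
query mem[0x12]=0xe8, mem[0x1c]=0xdf, mem[0x0a]=0x79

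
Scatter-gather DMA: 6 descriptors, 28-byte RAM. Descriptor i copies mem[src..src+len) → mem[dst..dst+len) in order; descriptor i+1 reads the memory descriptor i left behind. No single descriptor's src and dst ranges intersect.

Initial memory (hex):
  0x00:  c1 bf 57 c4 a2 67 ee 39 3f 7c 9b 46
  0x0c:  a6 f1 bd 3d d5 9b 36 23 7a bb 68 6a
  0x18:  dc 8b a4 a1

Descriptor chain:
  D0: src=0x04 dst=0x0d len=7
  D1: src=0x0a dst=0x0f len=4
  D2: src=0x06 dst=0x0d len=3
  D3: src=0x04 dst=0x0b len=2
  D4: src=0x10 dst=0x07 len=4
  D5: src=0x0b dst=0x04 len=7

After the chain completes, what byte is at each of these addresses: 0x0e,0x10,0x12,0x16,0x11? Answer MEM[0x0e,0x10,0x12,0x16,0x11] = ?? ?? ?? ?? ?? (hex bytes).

MEM[0x0e,0x10,0x12,0x16,0x11] = 39 46 a2 68 a6

#0 dst[0x0d+7] := {0xa2,0x67,0xee,0x39,0x3f,0x7c,0x9b}
#1 dst[0x0f+4] := {0x9b,0x46,0xa6,0xa2}
#2 dst[0x0d+3] := {0xee,0x39,0x3f}
#3 dst[0x0b+2] := {0xa2,0x67}
#4 dst[0x07+4] := {0x46,0xa6,0xa2,0x9b}
#5 dst[0x04+7] := {0xa2,0x67,0xee,0x39,0x3f,0x46,0xa6}
query mem[0x0e]=0x39, mem[0x10]=0x46, mem[0x12]=0xa2, mem[0x16]=0x68, mem[0x11]=0xa6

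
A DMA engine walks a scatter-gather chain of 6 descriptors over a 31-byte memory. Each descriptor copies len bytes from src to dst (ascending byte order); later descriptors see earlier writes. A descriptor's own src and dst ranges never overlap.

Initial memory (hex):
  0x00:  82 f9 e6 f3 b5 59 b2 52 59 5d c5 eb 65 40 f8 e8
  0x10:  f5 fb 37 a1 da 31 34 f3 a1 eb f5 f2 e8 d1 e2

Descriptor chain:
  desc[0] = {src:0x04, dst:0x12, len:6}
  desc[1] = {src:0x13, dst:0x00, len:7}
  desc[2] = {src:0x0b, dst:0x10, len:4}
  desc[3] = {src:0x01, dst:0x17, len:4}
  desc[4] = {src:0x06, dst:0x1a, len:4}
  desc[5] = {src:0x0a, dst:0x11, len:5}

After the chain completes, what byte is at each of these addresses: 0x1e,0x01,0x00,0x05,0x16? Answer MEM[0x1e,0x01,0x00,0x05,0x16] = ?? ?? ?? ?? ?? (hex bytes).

D0: mem[0x12..0x17] <- [b5 59 b2 52 59 5d]
D1: mem[0x00..0x06] <- [59 b2 52 59 5d a1 eb]
D2: mem[0x10..0x13] <- [eb 65 40 f8]
D3: mem[0x17..0x1a] <- [b2 52 59 5d]
D4: mem[0x1a..0x1d] <- [eb 52 59 5d]
D5: mem[0x11..0x15] <- [c5 eb 65 40 f8]
query mem[0x1e]=0xe2, mem[0x01]=0xb2, mem[0x00]=0x59, mem[0x05]=0xa1, mem[0x16]=0x59

MEM[0x1e,0x01,0x00,0x05,0x16] = e2 b2 59 a1 59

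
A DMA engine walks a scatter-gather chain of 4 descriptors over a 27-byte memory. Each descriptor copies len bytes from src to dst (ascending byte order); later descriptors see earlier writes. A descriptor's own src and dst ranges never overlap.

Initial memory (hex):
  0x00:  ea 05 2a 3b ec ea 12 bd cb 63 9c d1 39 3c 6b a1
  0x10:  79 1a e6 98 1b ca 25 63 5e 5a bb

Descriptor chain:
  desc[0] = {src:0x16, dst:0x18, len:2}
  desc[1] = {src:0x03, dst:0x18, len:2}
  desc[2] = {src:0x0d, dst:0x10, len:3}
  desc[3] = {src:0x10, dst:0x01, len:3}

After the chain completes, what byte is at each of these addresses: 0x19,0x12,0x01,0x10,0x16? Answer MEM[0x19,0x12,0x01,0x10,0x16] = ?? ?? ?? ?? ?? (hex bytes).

MEM[0x19,0x12,0x01,0x10,0x16] = ec a1 3c 3c 25

  after D0: wrote 2B at 0x18 = 2563
  after D1: wrote 2B at 0x18 = 3bec
  after D2: wrote 3B at 0x10 = 3c6ba1
  after D3: wrote 3B at 0x01 = 3c6ba1
query mem[0x19]=0xec, mem[0x12]=0xa1, mem[0x01]=0x3c, mem[0x10]=0x3c, mem[0x16]=0x25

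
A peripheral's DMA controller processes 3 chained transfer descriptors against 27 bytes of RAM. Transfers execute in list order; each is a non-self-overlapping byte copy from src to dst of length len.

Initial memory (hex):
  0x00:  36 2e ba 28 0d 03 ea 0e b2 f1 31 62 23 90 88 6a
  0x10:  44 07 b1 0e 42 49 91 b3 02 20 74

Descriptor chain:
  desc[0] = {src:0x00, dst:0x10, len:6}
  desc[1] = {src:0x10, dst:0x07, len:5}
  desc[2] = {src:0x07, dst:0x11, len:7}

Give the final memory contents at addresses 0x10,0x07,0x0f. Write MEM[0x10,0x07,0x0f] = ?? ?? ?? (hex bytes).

D0: mem[0x10..0x15] <- [36 2e ba 28 0d 03]
D1: mem[0x07..0x0b] <- [36 2e ba 28 0d]
D2: mem[0x11..0x17] <- [36 2e ba 28 0d 23 90]
query mem[0x10]=0x36, mem[0x07]=0x36, mem[0x0f]=0x6a

MEM[0x10,0x07,0x0f] = 36 36 6a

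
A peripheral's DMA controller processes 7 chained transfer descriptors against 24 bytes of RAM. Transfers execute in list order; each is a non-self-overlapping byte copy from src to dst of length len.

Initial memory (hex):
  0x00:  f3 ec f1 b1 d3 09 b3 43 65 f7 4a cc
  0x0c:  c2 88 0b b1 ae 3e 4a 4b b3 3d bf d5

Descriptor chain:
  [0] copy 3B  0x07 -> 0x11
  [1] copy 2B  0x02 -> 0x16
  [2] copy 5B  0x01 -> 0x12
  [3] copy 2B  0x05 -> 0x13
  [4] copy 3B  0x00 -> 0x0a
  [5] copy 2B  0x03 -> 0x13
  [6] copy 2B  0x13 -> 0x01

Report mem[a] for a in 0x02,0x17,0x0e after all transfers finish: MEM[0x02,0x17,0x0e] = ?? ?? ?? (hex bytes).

#0 dst[0x11+3] := {0x43,0x65,0xf7}
#1 dst[0x16+2] := {0xf1,0xb1}
#2 dst[0x12+5] := {0xec,0xf1,0xb1,0xd3,0x09}
#3 dst[0x13+2] := {0x09,0xb3}
#4 dst[0x0a+3] := {0xf3,0xec,0xf1}
#5 dst[0x13+2] := {0xb1,0xd3}
#6 dst[0x01+2] := {0xb1,0xd3}
query mem[0x02]=0xd3, mem[0x17]=0xb1, mem[0x0e]=0x0b

MEM[0x02,0x17,0x0e] = d3 b1 0b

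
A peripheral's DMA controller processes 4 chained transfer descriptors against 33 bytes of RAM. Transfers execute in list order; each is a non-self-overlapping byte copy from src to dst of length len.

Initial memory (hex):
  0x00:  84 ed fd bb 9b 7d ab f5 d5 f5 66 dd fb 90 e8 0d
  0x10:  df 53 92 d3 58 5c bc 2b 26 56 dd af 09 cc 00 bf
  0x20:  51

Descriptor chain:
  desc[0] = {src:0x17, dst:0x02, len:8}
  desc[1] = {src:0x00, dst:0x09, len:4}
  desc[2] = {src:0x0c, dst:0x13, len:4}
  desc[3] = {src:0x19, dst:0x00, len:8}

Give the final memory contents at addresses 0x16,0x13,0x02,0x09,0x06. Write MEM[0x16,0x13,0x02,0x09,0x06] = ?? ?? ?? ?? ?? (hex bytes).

[0] 0x17->0x02 len=8 : 2b 26 56 dd af 09 cc 00
[1] 0x00->0x09 len=4 : 84 ed 2b 26
[2] 0x0c->0x13 len=4 : 26 90 e8 0d
[3] 0x19->0x00 len=8 : 56 dd af 09 cc 00 bf 51
query mem[0x16]=0x0d, mem[0x13]=0x26, mem[0x02]=0xaf, mem[0x09]=0x84, mem[0x06]=0xbf

MEM[0x16,0x13,0x02,0x09,0x06] = 0d 26 af 84 bf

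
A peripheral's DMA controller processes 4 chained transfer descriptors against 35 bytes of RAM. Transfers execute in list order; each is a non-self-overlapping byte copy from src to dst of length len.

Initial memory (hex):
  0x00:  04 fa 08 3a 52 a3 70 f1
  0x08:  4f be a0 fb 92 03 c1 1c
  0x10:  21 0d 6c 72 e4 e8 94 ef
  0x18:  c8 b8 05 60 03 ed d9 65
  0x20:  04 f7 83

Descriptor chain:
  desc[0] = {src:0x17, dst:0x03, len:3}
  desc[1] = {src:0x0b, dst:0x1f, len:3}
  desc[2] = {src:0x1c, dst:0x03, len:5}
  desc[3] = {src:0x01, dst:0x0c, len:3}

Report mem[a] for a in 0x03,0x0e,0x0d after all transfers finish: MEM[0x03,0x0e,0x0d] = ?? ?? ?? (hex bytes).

D0: mem[0x03..0x05] <- [ef c8 b8]
D1: mem[0x1f..0x21] <- [fb 92 03]
D2: mem[0x03..0x07] <- [03 ed d9 fb 92]
D3: mem[0x0c..0x0e] <- [fa 08 03]
query mem[0x03]=0x03, mem[0x0e]=0x03, mem[0x0d]=0x08

MEM[0x03,0x0e,0x0d] = 03 03 08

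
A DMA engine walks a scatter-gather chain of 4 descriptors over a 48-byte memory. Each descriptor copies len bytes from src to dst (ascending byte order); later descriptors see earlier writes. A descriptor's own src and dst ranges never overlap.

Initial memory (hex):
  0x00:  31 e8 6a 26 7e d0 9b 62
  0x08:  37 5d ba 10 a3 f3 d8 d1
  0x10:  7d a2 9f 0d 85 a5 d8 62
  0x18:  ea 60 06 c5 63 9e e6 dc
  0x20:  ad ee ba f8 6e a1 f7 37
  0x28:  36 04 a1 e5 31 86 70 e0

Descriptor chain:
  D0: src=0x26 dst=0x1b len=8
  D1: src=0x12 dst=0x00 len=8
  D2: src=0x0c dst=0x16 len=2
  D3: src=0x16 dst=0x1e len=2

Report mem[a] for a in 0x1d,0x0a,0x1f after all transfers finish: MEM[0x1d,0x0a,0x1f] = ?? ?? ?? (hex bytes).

D0: mem[0x1b..0x22] <- [f7 37 36 04 a1 e5 31 86]
D1: mem[0x00..0x07] <- [9f 0d 85 a5 d8 62 ea 60]
D2: mem[0x16..0x17] <- [a3 f3]
D3: mem[0x1e..0x1f] <- [a3 f3]
query mem[0x1d]=0x36, mem[0x0a]=0xba, mem[0x1f]=0xf3

MEM[0x1d,0x0a,0x1f] = 36 ba f3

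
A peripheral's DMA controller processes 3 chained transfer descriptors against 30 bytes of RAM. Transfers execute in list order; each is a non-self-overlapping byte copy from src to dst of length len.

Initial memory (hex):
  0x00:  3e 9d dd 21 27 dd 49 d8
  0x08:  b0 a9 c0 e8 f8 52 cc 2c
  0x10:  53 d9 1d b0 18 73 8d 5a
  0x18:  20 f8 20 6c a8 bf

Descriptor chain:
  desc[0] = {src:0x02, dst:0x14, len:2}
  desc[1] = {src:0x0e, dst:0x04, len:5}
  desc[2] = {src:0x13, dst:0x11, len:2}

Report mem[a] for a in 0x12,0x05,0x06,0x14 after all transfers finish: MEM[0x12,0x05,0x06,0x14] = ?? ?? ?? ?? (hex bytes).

MEM[0x12,0x05,0x06,0x14] = dd 2c 53 dd

D0: mem[0x14..0x15] <- [dd 21]
D1: mem[0x04..0x08] <- [cc 2c 53 d9 1d]
D2: mem[0x11..0x12] <- [b0 dd]
query mem[0x12]=0xdd, mem[0x05]=0x2c, mem[0x06]=0x53, mem[0x14]=0xdd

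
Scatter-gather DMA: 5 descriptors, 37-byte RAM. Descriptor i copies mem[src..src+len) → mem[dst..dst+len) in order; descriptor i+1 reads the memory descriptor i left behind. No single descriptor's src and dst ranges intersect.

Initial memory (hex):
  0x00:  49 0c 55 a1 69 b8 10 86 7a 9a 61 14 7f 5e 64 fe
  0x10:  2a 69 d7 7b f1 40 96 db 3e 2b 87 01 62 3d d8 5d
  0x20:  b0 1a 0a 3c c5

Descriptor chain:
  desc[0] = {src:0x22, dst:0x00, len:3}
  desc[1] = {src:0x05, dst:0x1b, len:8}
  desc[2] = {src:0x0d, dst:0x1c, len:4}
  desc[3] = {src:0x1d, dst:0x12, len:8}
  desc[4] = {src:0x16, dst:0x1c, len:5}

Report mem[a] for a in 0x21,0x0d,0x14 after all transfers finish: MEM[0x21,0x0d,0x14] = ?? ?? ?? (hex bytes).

D0: mem[0x00..0x02] <- [0a 3c c5]
D1: mem[0x1b..0x22] <- [b8 10 86 7a 9a 61 14 7f]
D2: mem[0x1c..0x1f] <- [5e 64 fe 2a]
D3: mem[0x12..0x19] <- [64 fe 2a 61 14 7f 3c c5]
D4: mem[0x1c..0x20] <- [14 7f 3c c5 87]
query mem[0x21]=0x14, mem[0x0d]=0x5e, mem[0x14]=0x2a

MEM[0x21,0x0d,0x14] = 14 5e 2a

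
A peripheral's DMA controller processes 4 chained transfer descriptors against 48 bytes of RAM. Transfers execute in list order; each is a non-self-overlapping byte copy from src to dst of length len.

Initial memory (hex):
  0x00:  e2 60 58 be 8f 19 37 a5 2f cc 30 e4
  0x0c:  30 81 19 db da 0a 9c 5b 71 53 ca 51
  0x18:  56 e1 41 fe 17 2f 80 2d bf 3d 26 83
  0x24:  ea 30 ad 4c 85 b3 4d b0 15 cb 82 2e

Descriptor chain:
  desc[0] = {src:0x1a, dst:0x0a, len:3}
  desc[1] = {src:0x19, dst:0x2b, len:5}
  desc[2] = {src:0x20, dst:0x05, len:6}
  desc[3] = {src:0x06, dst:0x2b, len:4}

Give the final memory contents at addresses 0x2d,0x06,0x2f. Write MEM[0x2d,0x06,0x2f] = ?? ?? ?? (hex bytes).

#0 dst[0x0a+3] := {0x41,0xfe,0x17}
#1 dst[0x2b+5] := {0xe1,0x41,0xfe,0x17,0x2f}
#2 dst[0x05+6] := {0xbf,0x3d,0x26,0x83,0xea,0x30}
#3 dst[0x2b+4] := {0x3d,0x26,0x83,0xea}
query mem[0x2d]=0x83, mem[0x06]=0x3d, mem[0x2f]=0x2f

MEM[0x2d,0x06,0x2f] = 83 3d 2f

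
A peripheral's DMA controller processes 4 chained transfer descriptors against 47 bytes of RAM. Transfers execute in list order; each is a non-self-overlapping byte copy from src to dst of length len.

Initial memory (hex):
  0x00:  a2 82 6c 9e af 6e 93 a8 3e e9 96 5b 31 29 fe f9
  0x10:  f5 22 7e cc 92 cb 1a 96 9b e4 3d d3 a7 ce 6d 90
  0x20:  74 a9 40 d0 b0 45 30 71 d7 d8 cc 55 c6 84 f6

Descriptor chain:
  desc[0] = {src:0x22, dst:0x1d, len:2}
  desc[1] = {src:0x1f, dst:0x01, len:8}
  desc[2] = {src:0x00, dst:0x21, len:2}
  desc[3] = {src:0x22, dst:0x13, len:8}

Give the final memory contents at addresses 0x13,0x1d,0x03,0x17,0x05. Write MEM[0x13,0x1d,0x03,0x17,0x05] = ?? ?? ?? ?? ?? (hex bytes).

MEM[0x13,0x1d,0x03,0x17,0x05] = 90 40 a9 30 d0

  after D0: wrote 2B at 0x1d = 40d0
  after D1: wrote 8B at 0x01 = 9074a940d0b04530
  after D2: wrote 2B at 0x21 = a290
  after D3: wrote 8B at 0x13 = 90d0b0453071d7d8
query mem[0x13]=0x90, mem[0x1d]=0x40, mem[0x03]=0xa9, mem[0x17]=0x30, mem[0x05]=0xd0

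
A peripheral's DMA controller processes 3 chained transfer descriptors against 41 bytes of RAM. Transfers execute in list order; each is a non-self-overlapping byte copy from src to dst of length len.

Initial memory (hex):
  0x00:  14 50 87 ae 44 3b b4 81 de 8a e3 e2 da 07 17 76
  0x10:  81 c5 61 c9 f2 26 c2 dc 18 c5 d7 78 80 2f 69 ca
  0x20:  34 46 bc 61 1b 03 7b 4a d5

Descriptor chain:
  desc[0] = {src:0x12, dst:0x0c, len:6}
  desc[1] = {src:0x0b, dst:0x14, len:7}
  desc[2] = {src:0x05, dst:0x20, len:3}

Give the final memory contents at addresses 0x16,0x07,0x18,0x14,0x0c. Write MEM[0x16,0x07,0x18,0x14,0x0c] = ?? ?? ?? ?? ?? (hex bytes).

[0] 0x12->0x0c len=6 : 61 c9 f2 26 c2 dc
[1] 0x0b->0x14 len=7 : e2 61 c9 f2 26 c2 dc
[2] 0x05->0x20 len=3 : 3b b4 81
query mem[0x16]=0xc9, mem[0x07]=0x81, mem[0x18]=0x26, mem[0x14]=0xe2, mem[0x0c]=0x61

MEM[0x16,0x07,0x18,0x14,0x0c] = c9 81 26 e2 61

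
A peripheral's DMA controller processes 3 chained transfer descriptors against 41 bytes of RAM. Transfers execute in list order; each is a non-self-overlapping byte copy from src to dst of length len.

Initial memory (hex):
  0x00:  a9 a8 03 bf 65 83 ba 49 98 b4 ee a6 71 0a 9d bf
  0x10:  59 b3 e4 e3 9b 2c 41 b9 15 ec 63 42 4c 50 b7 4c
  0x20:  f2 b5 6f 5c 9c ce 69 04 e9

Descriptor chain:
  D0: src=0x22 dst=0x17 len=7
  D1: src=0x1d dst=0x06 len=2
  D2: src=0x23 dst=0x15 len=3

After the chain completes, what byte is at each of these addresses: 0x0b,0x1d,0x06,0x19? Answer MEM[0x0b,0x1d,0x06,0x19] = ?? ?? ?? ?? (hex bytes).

MEM[0x0b,0x1d,0x06,0x19] = a6 e9 e9 9c

[0] 0x22->0x17 len=7 : 6f 5c 9c ce 69 04 e9
[1] 0x1d->0x06 len=2 : e9 b7
[2] 0x23->0x15 len=3 : 5c 9c ce
query mem[0x0b]=0xa6, mem[0x1d]=0xe9, mem[0x06]=0xe9, mem[0x19]=0x9c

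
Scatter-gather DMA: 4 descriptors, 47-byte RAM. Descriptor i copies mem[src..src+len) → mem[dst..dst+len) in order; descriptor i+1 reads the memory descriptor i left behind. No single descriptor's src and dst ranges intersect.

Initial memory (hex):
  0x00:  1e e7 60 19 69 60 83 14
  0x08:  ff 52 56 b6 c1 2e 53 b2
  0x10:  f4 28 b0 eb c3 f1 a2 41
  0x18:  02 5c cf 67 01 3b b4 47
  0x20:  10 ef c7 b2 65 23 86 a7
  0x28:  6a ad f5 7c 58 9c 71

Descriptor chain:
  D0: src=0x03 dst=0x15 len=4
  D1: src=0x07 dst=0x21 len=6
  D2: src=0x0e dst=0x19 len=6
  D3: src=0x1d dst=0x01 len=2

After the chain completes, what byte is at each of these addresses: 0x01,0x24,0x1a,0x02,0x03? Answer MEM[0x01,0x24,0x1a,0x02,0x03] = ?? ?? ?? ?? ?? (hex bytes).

MEM[0x01,0x24,0x1a,0x02,0x03] = b0 56 b2 eb 19

[0] 0x03->0x15 len=4 : 19 69 60 83
[1] 0x07->0x21 len=6 : 14 ff 52 56 b6 c1
[2] 0x0e->0x19 len=6 : 53 b2 f4 28 b0 eb
[3] 0x1d->0x01 len=2 : b0 eb
query mem[0x01]=0xb0, mem[0x24]=0x56, mem[0x1a]=0xb2, mem[0x02]=0xeb, mem[0x03]=0x19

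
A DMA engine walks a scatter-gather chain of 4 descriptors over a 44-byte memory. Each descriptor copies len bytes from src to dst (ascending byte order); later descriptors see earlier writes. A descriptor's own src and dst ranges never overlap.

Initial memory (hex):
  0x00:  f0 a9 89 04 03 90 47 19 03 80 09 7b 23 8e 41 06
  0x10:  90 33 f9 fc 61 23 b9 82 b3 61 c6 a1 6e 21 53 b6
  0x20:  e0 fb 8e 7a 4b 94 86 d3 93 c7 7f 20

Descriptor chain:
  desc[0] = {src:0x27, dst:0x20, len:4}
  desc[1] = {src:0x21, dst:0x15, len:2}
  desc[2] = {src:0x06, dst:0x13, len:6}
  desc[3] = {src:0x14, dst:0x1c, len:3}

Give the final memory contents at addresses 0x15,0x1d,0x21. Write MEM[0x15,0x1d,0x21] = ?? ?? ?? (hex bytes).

MEM[0x15,0x1d,0x21] = 03 03 93

[0] 0x27->0x20 len=4 : d3 93 c7 7f
[1] 0x21->0x15 len=2 : 93 c7
[2] 0x06->0x13 len=6 : 47 19 03 80 09 7b
[3] 0x14->0x1c len=3 : 19 03 80
query mem[0x15]=0x03, mem[0x1d]=0x03, mem[0x21]=0x93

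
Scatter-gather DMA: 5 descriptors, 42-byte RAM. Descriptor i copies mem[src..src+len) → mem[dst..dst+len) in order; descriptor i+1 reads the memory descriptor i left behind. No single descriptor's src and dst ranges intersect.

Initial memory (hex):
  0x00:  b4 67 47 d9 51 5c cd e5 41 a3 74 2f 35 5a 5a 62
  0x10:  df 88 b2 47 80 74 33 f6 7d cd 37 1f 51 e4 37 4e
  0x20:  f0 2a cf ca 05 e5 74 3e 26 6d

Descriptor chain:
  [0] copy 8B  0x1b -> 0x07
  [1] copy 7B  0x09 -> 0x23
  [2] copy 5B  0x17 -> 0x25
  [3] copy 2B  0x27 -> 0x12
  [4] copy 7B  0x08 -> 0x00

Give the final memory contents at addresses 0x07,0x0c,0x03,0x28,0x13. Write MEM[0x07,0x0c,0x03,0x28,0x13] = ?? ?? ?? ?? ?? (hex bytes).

MEM[0x07,0x0c,0x03,0x28,0x13] = 1f f0 4e 37 37

#0 dst[0x07+8] := {0x1f,0x51,0xe4,0x37,0x4e,0xf0,0x2a,0xcf}
#1 dst[0x23+7] := {0xe4,0x37,0x4e,0xf0,0x2a,0xcf,0x62}
#2 dst[0x25+5] := {0xf6,0x7d,0xcd,0x37,0x1f}
#3 dst[0x12+2] := {0xcd,0x37}
#4 dst[0x00+7] := {0x51,0xe4,0x37,0x4e,0xf0,0x2a,0xcf}
query mem[0x07]=0x1f, mem[0x0c]=0xf0, mem[0x03]=0x4e, mem[0x28]=0x37, mem[0x13]=0x37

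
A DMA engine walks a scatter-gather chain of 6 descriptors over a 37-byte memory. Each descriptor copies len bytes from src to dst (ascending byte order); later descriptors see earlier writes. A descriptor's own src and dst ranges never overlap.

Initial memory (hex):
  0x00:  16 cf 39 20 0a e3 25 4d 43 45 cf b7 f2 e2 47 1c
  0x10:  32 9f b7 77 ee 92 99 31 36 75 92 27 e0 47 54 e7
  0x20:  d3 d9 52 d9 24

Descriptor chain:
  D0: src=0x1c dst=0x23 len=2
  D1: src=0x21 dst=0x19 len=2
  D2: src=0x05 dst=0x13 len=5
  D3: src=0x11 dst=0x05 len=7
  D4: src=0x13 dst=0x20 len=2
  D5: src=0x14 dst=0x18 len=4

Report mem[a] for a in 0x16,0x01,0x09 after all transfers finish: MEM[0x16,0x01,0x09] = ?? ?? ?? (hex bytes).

MEM[0x16,0x01,0x09] = 43 cf 4d

#0 dst[0x23+2] := {0xe0,0x47}
#1 dst[0x19+2] := {0xd9,0x52}
#2 dst[0x13+5] := {0xe3,0x25,0x4d,0x43,0x45}
#3 dst[0x05+7] := {0x9f,0xb7,0xe3,0x25,0x4d,0x43,0x45}
#4 dst[0x20+2] := {0xe3,0x25}
#5 dst[0x18+4] := {0x25,0x4d,0x43,0x45}
query mem[0x16]=0x43, mem[0x01]=0xcf, mem[0x09]=0x4d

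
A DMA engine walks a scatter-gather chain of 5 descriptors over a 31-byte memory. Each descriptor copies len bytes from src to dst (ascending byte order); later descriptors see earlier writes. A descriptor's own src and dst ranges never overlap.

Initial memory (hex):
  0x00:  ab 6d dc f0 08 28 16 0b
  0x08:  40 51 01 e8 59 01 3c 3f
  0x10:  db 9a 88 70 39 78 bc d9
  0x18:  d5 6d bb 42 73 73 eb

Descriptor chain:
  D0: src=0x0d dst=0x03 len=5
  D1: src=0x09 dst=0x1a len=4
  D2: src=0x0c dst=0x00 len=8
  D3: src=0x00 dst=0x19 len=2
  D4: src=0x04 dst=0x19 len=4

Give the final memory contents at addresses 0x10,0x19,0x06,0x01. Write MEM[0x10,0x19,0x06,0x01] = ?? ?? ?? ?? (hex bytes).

#0 dst[0x03+5] := {0x01,0x3c,0x3f,0xdb,0x9a}
#1 dst[0x1a+4] := {0x51,0x01,0xe8,0x59}
#2 dst[0x00+8] := {0x59,0x01,0x3c,0x3f,0xdb,0x9a,0x88,0x70}
#3 dst[0x19+2] := {0x59,0x01}
#4 dst[0x19+4] := {0xdb,0x9a,0x88,0x70}
query mem[0x10]=0xdb, mem[0x19]=0xdb, mem[0x06]=0x88, mem[0x01]=0x01

MEM[0x10,0x19,0x06,0x01] = db db 88 01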